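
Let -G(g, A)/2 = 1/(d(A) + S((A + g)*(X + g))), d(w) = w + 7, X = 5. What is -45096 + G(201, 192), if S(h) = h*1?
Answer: -3659856074/81157 ≈ -45096.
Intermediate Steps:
d(w) = 7 + w
S(h) = h
G(g, A) = -2/(7 + A + (5 + g)*(A + g)) (G(g, A) = -2/((7 + A) + (A + g)*(5 + g)) = -2/((7 + A) + (5 + g)*(A + g)) = -2/(7 + A + (5 + g)*(A + g)))
-45096 + G(201, 192) = -45096 - 2/(7 + 201² + 5*201 + 6*192 + 192*201) = -45096 - 2/(7 + 40401 + 1005 + 1152 + 38592) = -45096 - 2/81157 = -3659856074/81157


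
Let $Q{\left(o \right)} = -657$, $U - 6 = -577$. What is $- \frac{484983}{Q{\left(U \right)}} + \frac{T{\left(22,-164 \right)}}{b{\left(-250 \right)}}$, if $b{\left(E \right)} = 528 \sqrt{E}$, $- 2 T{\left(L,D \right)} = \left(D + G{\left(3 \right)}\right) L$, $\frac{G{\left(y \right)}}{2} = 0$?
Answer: $\frac{53887}{73} - \frac{41 i \sqrt{10}}{600} \approx 738.18 - 0.21609 i$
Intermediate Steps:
$U = -571$ ($U = 6 - 577 = -571$)
$G{\left(y \right)} = 0$ ($G{\left(y \right)} = 2 \cdot 0 = 0$)
$T{\left(L,D \right)} = - \frac{D L}{2}$ ($T{\left(L,D \right)} = - \frac{\left(D + 0\right) L}{2} = - \frac{D L}{2}$)
$- \frac{484983}{Q{\left(U \right)}} + \frac{T{\left(22,-164 \right)}}{b{\left(-250 \right)}} = - \frac{484983}{-657} + \frac{\left(- \frac{1}{2}\right) \left(-164\right) 22}{528 \sqrt{-250}} = \left(-484983\right) \left(- \frac{1}{657}\right) + \frac{1804}{528 \cdot 5 i \sqrt{10}} = \frac{53887}{73} + \frac{1804}{2640 i \sqrt{10}} = \frac{53887}{73} + 1804 \left(- \frac{i \sqrt{10}}{26400}\right) = \frac{53887}{73} - \frac{41 i \sqrt{10}}{600}$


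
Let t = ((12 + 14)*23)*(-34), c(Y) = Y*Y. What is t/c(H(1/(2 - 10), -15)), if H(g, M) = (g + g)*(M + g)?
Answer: -20819968/14641 ≈ -1422.0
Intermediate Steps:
H(g, M) = 2*g*(M + g) (H(g, M) = (2*g)*(M + g) = 2*g*(M + g))
c(Y) = Y**2
t = -20332 (t = (26*23)*(-34) = 598*(-34) = -20332)
t/c(H(1/(2 - 10), -15)) = -20332*(2 - 10)**2/(4*(-15 + 1/(2 - 10))**2) = -20332*16/(-15 + 1/(-8))**2 = -20332*16/(-15 - 1/8)**2 = -20332/((2*(-1/8)*(-121/8))**2) = -20332/((121/32)**2) = -20332/14641/1024 = -20332*1024/14641 = -20819968/14641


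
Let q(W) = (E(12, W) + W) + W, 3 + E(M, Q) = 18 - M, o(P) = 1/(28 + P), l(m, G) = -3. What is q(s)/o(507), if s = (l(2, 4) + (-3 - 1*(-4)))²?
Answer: 5885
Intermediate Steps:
E(M, Q) = 15 - M (E(M, Q) = -3 + (18 - M) = 15 - M)
s = 4 (s = (-3 + (-3 - 1*(-4)))² = (-3 + (-3 + 4))² = (-3 + 1)² = (-2)² = 4)
q(W) = 3 + 2*W (q(W) = ((15 - 1*12) + W) + W = ((15 - 12) + W) + W = (3 + W) + W = 3 + 2*W)
q(s)/o(507) = (3 + 2*4)/(1/(28 + 507)) = (3 + 8)/(1/535) = 11/(1/535) = 11*535 = 5885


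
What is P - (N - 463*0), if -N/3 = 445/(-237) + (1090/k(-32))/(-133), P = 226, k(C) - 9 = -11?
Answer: 2444562/10507 ≈ 232.66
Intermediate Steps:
k(C) = -2 (k(C) = 9 - 11 = -2)
N = -69980/10507 (N = -3*(445/(-237) + (1090/(-2))/(-133)) = -3*(445*(-1/237) + (1090*(-1/2))*(-1/133)) = -3*(-445/237 - 545*(-1/133)) = -3*(-445/237 + 545/133) = -3*69980/31521 = -69980/10507 ≈ -6.6603)
P - (N - 463*0) = 226 - (-69980/10507 - 463*0) = 226 - (-69980/10507 + 0) = 226 - 1*(-69980/10507) = 226 + 69980/10507 = 2444562/10507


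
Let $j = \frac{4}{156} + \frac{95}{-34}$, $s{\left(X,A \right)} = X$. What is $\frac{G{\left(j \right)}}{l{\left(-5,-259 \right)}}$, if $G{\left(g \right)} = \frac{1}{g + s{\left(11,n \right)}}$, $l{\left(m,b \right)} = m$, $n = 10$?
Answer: $- \frac{1326}{54575} \approx -0.024297$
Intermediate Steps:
$j = - \frac{3671}{1326}$ ($j = 4 \cdot \frac{1}{156} + 95 \left(- \frac{1}{34}\right) = \frac{1}{39} - \frac{95}{34} = - \frac{3671}{1326} \approx -2.7685$)
$G{\left(g \right)} = \frac{1}{11 + g}$ ($G{\left(g \right)} = \frac{1}{g + 11} = \frac{1}{11 + g}$)
$\frac{G{\left(j \right)}}{l{\left(-5,-259 \right)}} = \frac{1}{\left(11 - \frac{3671}{1326}\right) \left(-5\right)} = \frac{1}{\frac{10915}{1326}} \left(- \frac{1}{5}\right) = \frac{1326}{10915} \left(- \frac{1}{5}\right) = - \frac{1326}{54575}$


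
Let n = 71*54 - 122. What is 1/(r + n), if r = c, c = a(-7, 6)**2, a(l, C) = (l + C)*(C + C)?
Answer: 1/3856 ≈ 0.00025934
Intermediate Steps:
a(l, C) = 2*C*(C + l) (a(l, C) = (C + l)*(2*C) = 2*C*(C + l))
c = 144 (c = (2*6*(6 - 7))**2 = (2*6*(-1))**2 = (-12)**2 = 144)
r = 144
n = 3712 (n = 3834 - 122 = 3712)
1/(r + n) = 1/(144 + 3712) = 1/3856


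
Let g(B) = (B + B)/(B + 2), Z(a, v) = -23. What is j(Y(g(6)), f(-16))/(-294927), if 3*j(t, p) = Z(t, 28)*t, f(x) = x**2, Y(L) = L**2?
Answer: 23/393236 ≈ 5.8489e-5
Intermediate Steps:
g(B) = 2*B/(2 + B) (g(B) = (2*B)/(2 + B) = 2*B/(2 + B))
j(t, p) = -23*t/3 (j(t, p) = (-23*t)/3 = -23*t/3)
j(Y(g(6)), f(-16))/(-294927) = -23*144/(2 + 6)**2/3/(-294927) = -23*(2*6/8)**2/3*(-1/294927) = -23*(2*6*(1/8))**2/3*(-1/294927) = -23*(3/2)**2/3*(-1/294927) = -23/3*9/4*(-1/294927) = -69/4*(-1/294927) = 23/393236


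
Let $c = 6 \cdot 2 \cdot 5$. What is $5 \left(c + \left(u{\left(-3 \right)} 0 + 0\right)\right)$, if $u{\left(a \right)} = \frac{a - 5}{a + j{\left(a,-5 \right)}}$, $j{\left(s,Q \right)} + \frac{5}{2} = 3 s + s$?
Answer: $300$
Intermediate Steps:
$j{\left(s,Q \right)} = - \frac{5}{2} + 4 s$ ($j{\left(s,Q \right)} = - \frac{5}{2} + \left(3 s + s\right) = - \frac{5}{2} + 4 s$)
$u{\left(a \right)} = \frac{-5 + a}{- \frac{5}{2} + 5 a}$ ($u{\left(a \right)} = \frac{a - 5}{a + \left(- \frac{5}{2} + 4 a\right)} = \frac{-5 + a}{- \frac{5}{2} + 5 a}$)
$c = 60$ ($c = 12 \cdot 5 = 60$)
$5 \left(c + \left(u{\left(-3 \right)} 0 + 0\right)\right) = 5 \left(60 + \left(\frac{2 \left(-5 - 3\right)}{5 \left(-1 + 2 \left(-3\right)\right)} 0 + 0\right)\right) = 5 \left(60 + \left(\frac{2}{5} \frac{1}{-1 - 6} \left(-8\right) 0 + 0\right)\right) = 5 \left(60 + \left(\frac{2}{5} \frac{1}{-7} \left(-8\right) 0 + 0\right)\right) = 5 \left(60 + \left(\frac{2}{5} \left(- \frac{1}{7}\right) \left(-8\right) 0 + 0\right)\right) = 5 \left(60 + \left(\frac{16}{35} \cdot 0 + 0\right)\right) = 5 \left(60 + \left(0 + 0\right)\right) = 5 \left(60 + 0\right) = 5 \cdot 60 = 300$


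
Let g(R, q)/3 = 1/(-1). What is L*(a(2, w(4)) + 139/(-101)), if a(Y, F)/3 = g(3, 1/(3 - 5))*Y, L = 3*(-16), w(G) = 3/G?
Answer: 93936/101 ≈ 930.06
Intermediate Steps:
L = -48
g(R, q) = -3 (g(R, q) = 3*(1/(-1)) = 3*(1*(-1)) = 3*(-1) = -3)
a(Y, F) = -9*Y (a(Y, F) = 3*(-3*Y) = -9*Y)
L*(a(2, w(4)) + 139/(-101)) = -48*(-9*2 + 139/(-101)) = -48*(-18 + 139*(-1/101)) = -48*(-18 - 139/101) = -48*(-1957/101) = 93936/101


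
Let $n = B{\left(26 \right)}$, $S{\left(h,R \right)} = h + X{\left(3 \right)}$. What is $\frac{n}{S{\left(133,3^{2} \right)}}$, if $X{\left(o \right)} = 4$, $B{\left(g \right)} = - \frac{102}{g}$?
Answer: $- \frac{51}{1781} \approx -0.028636$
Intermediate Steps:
$S{\left(h,R \right)} = 4 + h$ ($S{\left(h,R \right)} = h + 4 = 4 + h$)
$n = - \frac{51}{13}$ ($n = - \frac{102}{26} = \left(-102\right) \frac{1}{26} = - \frac{51}{13} \approx -3.9231$)
$\frac{n}{S{\left(133,3^{2} \right)}} = - \frac{51}{13 \left(4 + 133\right)} = - \frac{51}{13 \cdot 137} = \left(- \frac{51}{13}\right) \frac{1}{137} = - \frac{51}{1781}$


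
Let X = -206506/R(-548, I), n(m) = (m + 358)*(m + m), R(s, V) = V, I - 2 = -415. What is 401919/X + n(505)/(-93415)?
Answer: 3065239390645/3858151598 ≈ 794.48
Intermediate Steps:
I = -413 (I = 2 - 415 = -413)
n(m) = 2*m*(358 + m) (n(m) = (358 + m)*(2*m) = 2*m*(358 + m))
X = 206506/413 (X = -206506/(-413) = -206506*(-1/413) = 206506/413 ≈ 500.01)
401919/X + n(505)/(-93415) = 401919/(206506/413) + (2*505*(358 + 505))/(-93415) = 401919*(413/206506) + (2*505*863)*(-1/93415) = 165992547/206506 + 871630*(-1/93415) = 165992547/206506 - 174326/18683 = 3065239390645/3858151598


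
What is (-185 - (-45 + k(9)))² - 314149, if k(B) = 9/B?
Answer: -294268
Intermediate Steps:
(-185 - (-45 + k(9)))² - 314149 = (-185 - (-45 + 9/9))² - 314149 = (-185 - (-45 + 9*(⅑)))² - 314149 = (-185 - (-45 + 1))² - 314149 = (-185 - 1*(-44))² - 314149 = (-185 + 44)² - 314149 = (-141)² - 314149 = 19881 - 314149 = -294268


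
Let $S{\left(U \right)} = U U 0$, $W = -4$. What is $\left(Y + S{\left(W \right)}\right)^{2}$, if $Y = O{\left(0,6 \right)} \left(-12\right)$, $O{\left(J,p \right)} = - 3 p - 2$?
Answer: $57600$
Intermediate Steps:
$O{\left(J,p \right)} = -2 - 3 p$
$Y = 240$ ($Y = \left(-2 - 18\right) \left(-12\right) = \left(-20\right) \left(-12\right) = 240$)
$S{\left(U \right)} = 0$ ($S{\left(U \right)} = U^{2} \cdot 0 = 0$)
$\left(Y + S{\left(W \right)}\right)^{2} = \left(240 + 0\right)^{2} = 240^{2} = 57600$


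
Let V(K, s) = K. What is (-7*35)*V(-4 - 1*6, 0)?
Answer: 2450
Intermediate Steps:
(-7*35)*V(-4 - 1*6, 0) = (-7*35)*(-4 - 1*6) = -245*(-4 - 6) = -245*(-10) = 2450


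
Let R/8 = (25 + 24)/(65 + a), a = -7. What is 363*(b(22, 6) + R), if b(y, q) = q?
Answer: 134310/29 ≈ 4631.4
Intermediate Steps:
R = 196/29 (R = 8*((25 + 24)/(65 - 7)) = 8*(49/58) = 196/29 ≈ 6.7586)
363*(b(22, 6) + R) = 363*(6 + 196/29) = 363*(370/29) = 134310/29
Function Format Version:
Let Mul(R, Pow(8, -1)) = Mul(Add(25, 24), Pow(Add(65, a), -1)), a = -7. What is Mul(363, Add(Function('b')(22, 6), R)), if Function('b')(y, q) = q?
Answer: Rational(134310, 29) ≈ 4631.4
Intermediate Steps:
R = Rational(196, 29) (R = Mul(8, Mul(Add(25, 24), Pow(Add(65, -7), -1))) = Mul(8, Mul(49, Pow(58, -1))) = Mul(8, Mul(49, Rational(1, 58))) = Mul(8, Rational(49, 58)) = Rational(196, 29) ≈ 6.7586)
Mul(363, Add(Function('b')(22, 6), R)) = Mul(363, Add(6, Rational(196, 29))) = Mul(363, Rational(370, 29)) = Rational(134310, 29)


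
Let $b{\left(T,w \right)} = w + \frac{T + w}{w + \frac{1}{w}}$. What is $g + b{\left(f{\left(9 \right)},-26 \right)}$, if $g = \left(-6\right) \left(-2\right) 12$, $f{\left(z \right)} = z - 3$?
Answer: $\frac{80406}{677} \approx 118.77$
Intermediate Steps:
$f{\left(z \right)} = -3 + z$
$g = 144$ ($g = 12 \cdot 12 = 144$)
$b{\left(T,w \right)} = w + \frac{T + w}{w + \frac{1}{w}}$
$g + b{\left(f{\left(9 \right)},-26 \right)} = 144 - \frac{26 \left(1 + \left(-3 + 9\right) - 26 + \left(-26\right)^{2}\right)}{1 + \left(-26\right)^{2}} = 144 - \frac{26 \left(1 + 6 - 26 + 676\right)}{1 + 676} = 144 - 26 \cdot \frac{1}{677} \cdot 657 = 144 - \frac{26}{677} \cdot 657 = 144 - \frac{17082}{677} = \frac{80406}{677}$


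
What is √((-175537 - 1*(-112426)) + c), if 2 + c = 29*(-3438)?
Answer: I*√162815 ≈ 403.5*I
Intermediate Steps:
c = -99704 (c = -2 + 29*(-3438) = -2 - 99702 = -99704)
√((-175537 - 1*(-112426)) + c) = √((-175537 - 1*(-112426)) - 99704) = √((-175537 + 112426) - 99704) = √(-63111 - 99704) = √(-162815) = I*√162815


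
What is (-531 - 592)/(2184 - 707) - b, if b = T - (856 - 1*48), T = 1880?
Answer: -1584467/1477 ≈ -1072.8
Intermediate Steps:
b = 1072 (b = 1880 - (856 - 1*48) = 1880 - (856 - 48) = 1880 - 1*808 = 1880 - 808 = 1072)
(-531 - 592)/(2184 - 707) - b = (-531 - 592)/(2184 - 707) - 1*1072 = -1123/1477 - 1072 = -1584467/1477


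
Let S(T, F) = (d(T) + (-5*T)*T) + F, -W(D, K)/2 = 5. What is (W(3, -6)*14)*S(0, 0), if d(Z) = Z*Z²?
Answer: 0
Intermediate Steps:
W(D, K) = -10 (W(D, K) = -2*5 = -10)
d(Z) = Z³
S(T, F) = F + T³ - 5*T² (S(T, F) = (T³ + (-5*T)*T) + F = (T³ - 5*T²) + F = F + T³ - 5*T²)
(W(3, -6)*14)*S(0, 0) = (-10*14)*(0 + 0³ - 5*0²) = -140*(0 + 0 - 5*0) = -140*(0 + 0 + 0) = -140*0 = 0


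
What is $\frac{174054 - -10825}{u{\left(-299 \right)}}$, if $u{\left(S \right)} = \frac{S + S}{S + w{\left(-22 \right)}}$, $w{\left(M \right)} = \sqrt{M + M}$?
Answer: $\frac{184879}{2} - \frac{184879 i \sqrt{11}}{299} \approx 92440.0 - 2050.8 i$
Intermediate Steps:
$w{\left(M \right)} = \sqrt{2} \sqrt{M}$ ($w{\left(M \right)} = \sqrt{2 M} = \sqrt{2} \sqrt{M}$)
$u{\left(S \right)} = \frac{2 S}{S + 2 i \sqrt{11}}$ ($u{\left(S \right)} = \frac{S + S}{S + \sqrt{2} \sqrt{-22}} = \frac{2 S}{S + \sqrt{2} i \sqrt{22}} = \frac{2 S}{S + 2 i \sqrt{11}}$)
$\frac{174054 - -10825}{u{\left(-299 \right)}} = \frac{174054 - -10825}{2 \left(-299\right) \frac{1}{-299 + 2 i \sqrt{11}}} = \frac{174054 + 10825}{\left(-598\right) \frac{1}{-299 + 2 i \sqrt{11}}} = 184879 \left(\frac{1}{2} - \frac{i \sqrt{11}}{299}\right) = \frac{184879}{2} - \frac{184879 i \sqrt{11}}{299}$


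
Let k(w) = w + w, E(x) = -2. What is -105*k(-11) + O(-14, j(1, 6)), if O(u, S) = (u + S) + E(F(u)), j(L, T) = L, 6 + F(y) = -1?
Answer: 2295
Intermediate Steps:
F(y) = -7 (F(y) = -6 - 1 = -7)
k(w) = 2*w
O(u, S) = -2 + S + u (O(u, S) = (u + S) - 2 = (S + u) - 2 = -2 + S + u)
-105*k(-11) + O(-14, j(1, 6)) = -210*(-11) + (-2 + 1 - 14) = -105*(-22) - 15 = 2310 - 15 = 2295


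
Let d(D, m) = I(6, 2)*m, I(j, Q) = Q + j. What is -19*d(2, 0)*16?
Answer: 0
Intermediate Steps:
d(D, m) = 8*m (d(D, m) = (2 + 6)*m = 8*m)
-19*d(2, 0)*16 = -152*0*16 = -19*0*16 = 0*16 = 0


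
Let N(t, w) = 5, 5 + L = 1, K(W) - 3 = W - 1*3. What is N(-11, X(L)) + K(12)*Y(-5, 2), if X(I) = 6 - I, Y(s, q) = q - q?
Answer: 5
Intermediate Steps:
Y(s, q) = 0
K(W) = W (K(W) = 3 + (W - 1*3) = 3 + (W - 3) = 3 + (-3 + W) = W)
L = -4 (L = -5 + 1 = -4)
N(-11, X(L)) + K(12)*Y(-5, 2) = 5 + 12*0 = 5 + 0 = 5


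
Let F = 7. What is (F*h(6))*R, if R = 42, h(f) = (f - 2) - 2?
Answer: 588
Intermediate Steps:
h(f) = -4 + f (h(f) = (-2 + f) - 2 = -4 + f)
(F*h(6))*R = (7*(-4 + 6))*42 = (7*2)*42 = 14*42 = 588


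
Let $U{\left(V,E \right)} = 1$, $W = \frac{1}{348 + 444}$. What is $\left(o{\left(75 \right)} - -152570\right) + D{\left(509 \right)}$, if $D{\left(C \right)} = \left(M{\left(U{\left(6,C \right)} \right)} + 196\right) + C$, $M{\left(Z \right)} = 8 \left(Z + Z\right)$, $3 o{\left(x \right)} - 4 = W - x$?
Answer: $\frac{364163185}{2376} \approx 1.5327 \cdot 10^{5}$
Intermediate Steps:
$W = \frac{1}{792} \approx 0.0012626$
$o{\left(x \right)} = \frac{3169}{2376} - \frac{x}{3}$ ($o{\left(x \right)} = \frac{4}{3} + \frac{\frac{1}{792} - x}{3} = \frac{4}{3} - \left(- \frac{1}{2376} + \frac{x}{3}\right) = \frac{3169}{2376} - \frac{x}{3}$)
$M{\left(Z \right)} = 16 Z$ ($M{\left(Z \right)} = 8 \cdot 2 Z = 16 Z$)
$D{\left(C \right)} = 212 + C$ ($D{\left(C \right)} = \left(16 \cdot 1 + 196\right) + C = \left(16 + 196\right) + C = 212 + C$)
$\left(o{\left(75 \right)} - -152570\right) + D{\left(509 \right)} = \left(\left(\frac{3169}{2376} - 25\right) - -152570\right) + \left(212 + 509\right) = \left(\left(\frac{3169}{2376} - 25\right) + 152570\right) + 721 = \left(- \frac{56231}{2376} + 152570\right) + 721 = \frac{362450089}{2376} + 721 = \frac{364163185}{2376}$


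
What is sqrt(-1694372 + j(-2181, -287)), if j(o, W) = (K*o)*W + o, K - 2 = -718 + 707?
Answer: 2*I*sqrt(1832519) ≈ 2707.4*I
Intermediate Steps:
K = -9 (K = 2 + (-718 + 707) = 2 - 11 = -9)
j(o, W) = o - 9*W*o (j(o, W) = (-9*o)*W + o = -9*W*o + o = o - 9*W*o)
sqrt(-1694372 + j(-2181, -287)) = sqrt(-1694372 - 2181*(1 - 9*(-287))) = sqrt(-1694372 - 2181*(1 + 2583)) = sqrt(-1694372 - 2181*2584) = sqrt(-1694372 - 5635704) = sqrt(-7330076) = 2*I*sqrt(1832519)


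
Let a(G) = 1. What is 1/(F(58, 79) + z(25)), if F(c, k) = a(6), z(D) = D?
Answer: 1/26 ≈ 0.038462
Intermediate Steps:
F(c, k) = 1
1/(F(58, 79) + z(25)) = 1/(1 + 25) = 1/26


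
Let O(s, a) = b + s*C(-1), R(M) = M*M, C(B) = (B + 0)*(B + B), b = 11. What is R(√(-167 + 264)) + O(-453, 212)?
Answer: -798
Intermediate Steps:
C(B) = 2*B² (C(B) = B*(2*B) = 2*B²)
R(M) = M²
O(s, a) = 11 + 2*s (O(s, a) = 11 + s*(2*(-1)²) = 11 + s*(2*1) = 11 + s*2 = 11 + 2*s)
R(√(-167 + 264)) + O(-453, 212) = (√(-167 + 264))² + (11 + 2*(-453)) = (√97)² + (11 - 906) = 97 - 895 = -798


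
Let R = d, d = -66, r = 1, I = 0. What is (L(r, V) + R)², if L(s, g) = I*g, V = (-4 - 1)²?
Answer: 4356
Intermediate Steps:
V = 25 (V = (-5)² = 25)
R = -66
L(s, g) = 0 (L(s, g) = 0*g = 0)
(L(r, V) + R)² = (0 - 66)² = (-66)² = 4356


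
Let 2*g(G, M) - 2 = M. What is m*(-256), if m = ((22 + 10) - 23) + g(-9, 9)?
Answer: -3712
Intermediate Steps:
g(G, M) = 1 + M/2
m = 29/2 (m = ((22 + 10) - 23) + (1 + (½)*9) = (32 - 23) + (1 + 9/2) = 9 + 11/2 = 29/2 ≈ 14.500)
m*(-256) = (29/2)*(-256) = -3712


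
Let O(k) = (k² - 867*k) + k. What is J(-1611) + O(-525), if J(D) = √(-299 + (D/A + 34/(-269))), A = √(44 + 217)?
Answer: 730275 + √(-18203516485 - 1126877853*√29)/7801 ≈ 7.3028e+5 + 19.971*I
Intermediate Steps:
A = 3*√29 (A = √261 = 3*√29 ≈ 16.155)
O(k) = k² - 866*k
J(D) = √(-80465/269 + D*√29/87) (J(D) = √(-299 + (D/((3*√29)) + 34/(-269))) = √(-299 + (D*(√29/87) + 34*(-1/269))) = √(-299 + (D*√29/87 - 34/269)) = √(-299 + (-34/269 + D*√29/87)) = √(-80465/269 + D*√29/87))
J(-1611) + O(-525) = √(-163831648365 + 6295407*(-1611)*√29)/23403 - 525*(-866 - 525) = √(-163831648365 - 10141900677*√29)/23403 - 525*(-1391) = √(-163831648365 - 10141900677*√29)/23403 + 730275 = 730275 + √(-163831648365 - 10141900677*√29)/23403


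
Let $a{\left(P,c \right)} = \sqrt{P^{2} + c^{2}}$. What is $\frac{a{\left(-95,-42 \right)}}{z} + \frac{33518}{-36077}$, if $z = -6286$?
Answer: $- \frac{33518}{36077} - \frac{\sqrt{10789}}{6286} \approx -0.94559$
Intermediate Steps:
$\frac{a{\left(-95,-42 \right)}}{z} + \frac{33518}{-36077} = \frac{\sqrt{\left(-95\right)^{2} + \left(-42\right)^{2}}}{-6286} + \frac{33518}{-36077} = \sqrt{9025 + 1764} \left(- \frac{1}{6286}\right) + 33518 \left(- \frac{1}{36077}\right) = \sqrt{10789} \left(- \frac{1}{6286}\right) - \frac{33518}{36077} = - \frac{\sqrt{10789}}{6286} - \frac{33518}{36077} = - \frac{33518}{36077} - \frac{\sqrt{10789}}{6286}$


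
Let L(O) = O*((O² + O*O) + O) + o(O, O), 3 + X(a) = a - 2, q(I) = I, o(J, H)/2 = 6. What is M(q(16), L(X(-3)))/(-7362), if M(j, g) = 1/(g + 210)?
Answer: 1/5433156 ≈ 1.8406e-7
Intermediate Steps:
o(J, H) = 12 (o(J, H) = 2*6 = 12)
X(a) = -5 + a (X(a) = -3 + (a - 2) = -3 + (-2 + a) = -5 + a)
L(O) = 12 + O*(O + 2*O²) (L(O) = O*((O² + O*O) + O) + 12 = O*((O² + O²) + O) + 12 = O*(2*O² + O) + 12 = O*(O + 2*O²) + 12 = 12 + O*(O + 2*O²))
M(j, g) = 1/(210 + g)
M(q(16), L(X(-3)))/(-7362) = 1/((210 + (12 + (-5 - 3)² + 2*(-5 - 3)³))*(-7362)) = -1/7362/(210 + (12 + (-8)² + 2*(-8)³)) = -1/7362/(210 + (12 + 64 + 2*(-512))) = -1/7362/(210 + (12 + 64 - 1024)) = -1/7362/(210 - 948) = -1/7362/(-738) = -1/738*(-1/7362) = 1/5433156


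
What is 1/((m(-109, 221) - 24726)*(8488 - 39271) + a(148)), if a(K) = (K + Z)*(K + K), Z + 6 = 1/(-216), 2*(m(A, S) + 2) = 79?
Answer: 54/41041518811 ≈ 1.3157e-9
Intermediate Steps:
m(A, S) = 75/2 (m(A, S) = -2 + (½)*79 = -2 + 79/2 = 75/2)
Z = -1297/216 (Z = -6 + 1/(-216) = -6 - 1/216 = -1297/216 ≈ -6.0046)
a(K) = 2*K*(-1297/216 + K) (a(K) = (K - 1297/216)*(K + K) = (-1297/216 + K)*(2*K) = 2*K*(-1297/216 + K))
1/((m(-109, 221) - 24726)*(8488 - 39271) + a(148)) = 1/((75/2 - 24726)*(8488 - 39271) + (1/108)*148*(-1297 + 216*148)) = 1/(-49377/2*(-30783) + (1/108)*148*(-1297 + 31968)) = 1/(1519972191/2 + (1/108)*148*30671) = 1/(1519972191/2 + 1134827/27) = 1/(41041518811/54) = 54/41041518811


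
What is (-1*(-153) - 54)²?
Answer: 9801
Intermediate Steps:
(-1*(-153) - 54)² = (153 - 54)² = 99² = 9801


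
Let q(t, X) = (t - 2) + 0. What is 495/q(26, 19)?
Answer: 165/8 ≈ 20.625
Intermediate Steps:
q(t, X) = -2 + t (q(t, X) = (-2 + t) + 0 = -2 + t)
495/q(26, 19) = 495/(-2 + 26) = 495/24 = 495*(1/24) = 165/8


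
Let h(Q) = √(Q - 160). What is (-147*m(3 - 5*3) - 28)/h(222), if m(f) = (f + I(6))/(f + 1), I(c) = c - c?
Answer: -1036*√62/341 ≈ -23.922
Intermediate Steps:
h(Q) = √(-160 + Q)
I(c) = 0
m(f) = f/(1 + f) (m(f) = (f + 0)/(f + 1) = f/(1 + f))
(-147*m(3 - 5*3) - 28)/h(222) = (-147*(3 - 5*3)/(1 + (3 - 5*3)) - 28)/(√(-160 + 222)) = (-147*(3 - 15)/(1 + (3 - 15)) - 28)/(√62) = (-(-1764)/(1 - 12) - 28)*(√62/62) = (-(-1764)/(-11) - 28)*(√62/62) = (-(-1764)*(-1)/11 - 28)*(√62/62) = (-147*12/11 - 28)*(√62/62) = (-1764/11 - 28)*(√62/62) = -1036*√62/341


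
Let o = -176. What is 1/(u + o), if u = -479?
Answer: -1/655 ≈ -0.0015267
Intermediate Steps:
1/(u + o) = 1/(-479 - 176) = 1/(-655) = -1/655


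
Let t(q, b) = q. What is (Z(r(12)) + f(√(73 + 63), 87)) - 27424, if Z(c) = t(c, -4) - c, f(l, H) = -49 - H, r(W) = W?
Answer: -27560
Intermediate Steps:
Z(c) = 0 (Z(c) = c - c = 0)
(Z(r(12)) + f(√(73 + 63), 87)) - 27424 = (0 + (-49 - 1*87)) - 27424 = (0 + (-49 - 87)) - 27424 = (0 - 136) - 27424 = -136 - 27424 = -27560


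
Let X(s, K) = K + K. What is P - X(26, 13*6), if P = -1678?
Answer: -1834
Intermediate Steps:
X(s, K) = 2*K
P - X(26, 13*6) = -1678 - 2*13*6 = -1678 - 2*78 = -1678 - 1*156 = -1678 - 156 = -1834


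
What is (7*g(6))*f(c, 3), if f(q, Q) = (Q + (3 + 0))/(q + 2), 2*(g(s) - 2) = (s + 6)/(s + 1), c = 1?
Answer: 40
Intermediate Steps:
g(s) = 2 + (6 + s)/(2*(1 + s)) (g(s) = 2 + ((s + 6)/(s + 1))/2 = 2 + ((6 + s)/(1 + s))/2 = 2 + (6 + s)/(2*(1 + s)))
f(q, Q) = (3 + Q)/(2 + q) (f(q, Q) = (Q + 3)/(2 + q) = (3 + Q)/(2 + q))
(7*g(6))*f(c, 3) = (7*(5*(2 + 6)/(2*(1 + 6))))*((3 + 3)/(2 + 1)) = (7*((5/2)*8/7))*(6/3) = (7*((5/2)*(1/7)*8))*((1/3)*6) = (7*(20/7))*2 = 20*2 = 40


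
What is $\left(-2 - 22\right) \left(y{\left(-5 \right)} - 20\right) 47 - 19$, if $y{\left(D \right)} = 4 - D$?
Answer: $12389$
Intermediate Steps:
$\left(-2 - 22\right) \left(y{\left(-5 \right)} - 20\right) 47 - 19 = \left(-2 - 22\right) \left(\left(4 - -5\right) - 20\right) 47 - 19 = - 24 \left(\left(4 + 5\right) - 20\right) 47 - 19 = - 24 \left(9 - 20\right) 47 - 19 = \left(-24\right) \left(-11\right) 47 - 19 = 264 \cdot 47 - 19 = 12408 - 19 = 12389$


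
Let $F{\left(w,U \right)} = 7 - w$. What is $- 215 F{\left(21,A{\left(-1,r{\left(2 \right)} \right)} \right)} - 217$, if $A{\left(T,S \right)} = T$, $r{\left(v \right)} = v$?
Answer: $2793$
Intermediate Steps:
$- 215 F{\left(21,A{\left(-1,r{\left(2 \right)} \right)} \right)} - 217 = - 215 \left(7 - 21\right) - 217 = \left(-215\right) \left(-14\right) - 217 = 3010 - 217 = 2793$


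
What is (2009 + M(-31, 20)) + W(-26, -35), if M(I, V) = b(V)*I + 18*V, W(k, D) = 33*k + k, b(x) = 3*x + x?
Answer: -995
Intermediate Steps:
b(x) = 4*x
W(k, D) = 34*k
M(I, V) = 18*V + 4*I*V (M(I, V) = (4*V)*I + 18*V = 4*I*V + 18*V = 18*V + 4*I*V)
(2009 + M(-31, 20)) + W(-26, -35) = (2009 + 2*20*(9 + 2*(-31))) + 34*(-26) = (2009 + 2*20*(9 - 62)) - 884 = (2009 + 2*20*(-53)) - 884 = (2009 - 2120) - 884 = -111 - 884 = -995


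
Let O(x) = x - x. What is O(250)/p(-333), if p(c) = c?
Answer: 0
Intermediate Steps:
O(x) = 0
O(250)/p(-333) = 0/(-333) = 0*(-1/333) = 0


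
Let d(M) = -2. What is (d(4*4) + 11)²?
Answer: 81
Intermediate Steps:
(d(4*4) + 11)² = (-2 + 11)² = 9² = 81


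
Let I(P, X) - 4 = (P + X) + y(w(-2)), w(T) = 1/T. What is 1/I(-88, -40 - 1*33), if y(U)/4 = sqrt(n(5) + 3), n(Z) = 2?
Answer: -157/24569 - 4*sqrt(5)/24569 ≈ -0.0067542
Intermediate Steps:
w(T) = 1/T
y(U) = 4*sqrt(5) (y(U) = 4*sqrt(2 + 3) = 4*sqrt(5))
I(P, X) = 4 + P + X + 4*sqrt(5) (I(P, X) = 4 + ((P + X) + 4*sqrt(5)) = 4 + (P + X + 4*sqrt(5)) = 4 + P + X + 4*sqrt(5))
1/I(-88, -40 - 1*33) = 1/(4 - 88 + (-40 - 1*33) + 4*sqrt(5)) = 1/(4 - 88 + (-40 - 33) + 4*sqrt(5)) = 1/(4 - 88 - 73 + 4*sqrt(5)) = 1/(-157 + 4*sqrt(5))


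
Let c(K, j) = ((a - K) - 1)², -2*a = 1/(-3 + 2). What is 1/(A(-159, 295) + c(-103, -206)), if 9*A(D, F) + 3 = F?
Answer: 36/379393 ≈ 9.4888e-5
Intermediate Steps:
a = ½ (a = -1/(2*(-3 + 2)) = -½/(-1) = -½*(-1) = ½ ≈ 0.50000)
A(D, F) = -⅓ + F/9
c(K, j) = (-½ - K)² (c(K, j) = ((½ - K) - 1)² = (-½ - K)²)
1/(A(-159, 295) + c(-103, -206)) = 1/((-⅓ + (⅑)*295) + (1 + 2*(-103))²/4) = 1/((-⅓ + 295/9) + (1 - 206)²/4) = 1/(292/9 + (¼)*(-205)²) = 1/(292/9 + (¼)*42025) = 1/(292/9 + 42025/4) = 1/(379393/36) = 36/379393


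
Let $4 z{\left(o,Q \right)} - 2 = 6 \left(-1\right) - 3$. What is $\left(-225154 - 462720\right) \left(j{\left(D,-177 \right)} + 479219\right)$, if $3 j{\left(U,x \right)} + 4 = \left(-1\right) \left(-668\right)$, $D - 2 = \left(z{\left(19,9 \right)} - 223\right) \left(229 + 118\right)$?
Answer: $- \frac{989383619554}{3} \approx -3.2979 \cdot 10^{11}$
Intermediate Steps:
$z{\left(o,Q \right)} = - \frac{7}{4}$ ($z{\left(o,Q \right)} = \frac{1}{2} + \frac{6 \left(-1\right) - 3}{4} = \frac{1}{2} + \frac{-6 - 3}{4} = \frac{1}{2} + \frac{1}{4} \left(-9\right) = \frac{1}{2} - \frac{9}{4} = - \frac{7}{4}$)
$D = - \frac{311945}{4}$ ($D = 2 + \left(- \frac{7}{4} - 223\right) \left(229 + 118\right) = 2 - \frac{311953}{4} = - \frac{311945}{4} \approx -77986.0$)
$j{\left(U,x \right)} = \frac{664}{3}$ ($j{\left(U,x \right)} = - \frac{4}{3} + \frac{\left(-1\right) \left(-668\right)}{3} = - \frac{4}{3} + \frac{1}{3} \cdot 668 = - \frac{4}{3} + \frac{668}{3} = \frac{664}{3}$)
$\left(-225154 - 462720\right) \left(j{\left(D,-177 \right)} + 479219\right) = \left(-225154 - 462720\right) \left(\frac{664}{3} + 479219\right) = \left(-687874\right) \frac{1438321}{3} = - \frac{989383619554}{3}$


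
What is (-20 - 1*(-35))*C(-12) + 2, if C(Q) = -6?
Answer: -88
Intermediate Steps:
(-20 - 1*(-35))*C(-12) + 2 = (-20 - 1*(-35))*(-6) + 2 = (-20 + 35)*(-6) + 2 = 15*(-6) + 2 = -90 + 2 = -88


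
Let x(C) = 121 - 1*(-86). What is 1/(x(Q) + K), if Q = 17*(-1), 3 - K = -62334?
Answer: 1/62544 ≈ 1.5989e-5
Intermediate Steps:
K = 62337 (K = 3 - 1*(-62334) = 3 + 62334 = 62337)
Q = -17
x(C) = 207 (x(C) = 121 + 86 = 207)
1/(x(Q) + K) = 1/(207 + 62337) = 1/62544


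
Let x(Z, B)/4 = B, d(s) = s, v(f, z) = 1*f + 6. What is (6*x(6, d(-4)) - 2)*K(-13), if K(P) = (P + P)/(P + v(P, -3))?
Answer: -637/5 ≈ -127.40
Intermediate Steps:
v(f, z) = 6 + f (v(f, z) = f + 6 = 6 + f)
x(Z, B) = 4*B
K(P) = 2*P/(6 + 2*P) (K(P) = (P + P)/(P + (6 + P)) = (2*P)/(6 + 2*P) = 2*P/(6 + 2*P))
(6*x(6, d(-4)) - 2)*K(-13) = (6*(4*(-4)) - 2)*(-13/(3 - 13)) = (6*(-16) - 2)*(-13/(-10)) = (-96 - 2)*(-13*(-1/10)) = -98*13/10 = -637/5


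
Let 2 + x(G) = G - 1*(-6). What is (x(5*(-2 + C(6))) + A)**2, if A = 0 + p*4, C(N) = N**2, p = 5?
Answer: 37636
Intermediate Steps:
A = 20 (A = 0 + 5*4 = 0 + 20 = 20)
x(G) = 4 + G (x(G) = -2 + (G - 1*(-6)) = -2 + (G + 6) = -2 + (6 + G) = 4 + G)
(x(5*(-2 + C(6))) + A)**2 = ((4 + 5*(-2 + 6**2)) + 20)**2 = ((4 + 5*(-2 + 36)) + 20)**2 = ((4 + 5*34) + 20)**2 = ((4 + 170) + 20)**2 = (174 + 20)**2 = 194**2 = 37636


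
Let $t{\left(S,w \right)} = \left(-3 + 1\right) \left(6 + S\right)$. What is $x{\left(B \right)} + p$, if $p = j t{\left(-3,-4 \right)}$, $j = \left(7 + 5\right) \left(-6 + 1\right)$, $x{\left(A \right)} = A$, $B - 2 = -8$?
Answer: $354$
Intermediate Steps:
$B = -6$ ($B = 2 - 8 = -6$)
$t{\left(S,w \right)} = -12 - 2 S$ ($t{\left(S,w \right)} = - 2 \left(6 + S\right) = -12 - 2 S$)
$j = -60$ ($j = 12 \left(-5\right) = -60$)
$p = 360$ ($p = - 60 \left(-12 - -6\right) = - 60 \left(-12 + 6\right) = \left(-60\right) \left(-6\right) = 360$)
$x{\left(B \right)} + p = -6 + 360 = 354$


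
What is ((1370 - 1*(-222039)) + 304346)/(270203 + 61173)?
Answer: 527755/331376 ≈ 1.5926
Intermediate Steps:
((1370 - 1*(-222039)) + 304346)/(270203 + 61173) = ((1370 + 222039) + 304346)/331376 = (223409 + 304346)*(1/331376) = 527755*(1/331376) = 527755/331376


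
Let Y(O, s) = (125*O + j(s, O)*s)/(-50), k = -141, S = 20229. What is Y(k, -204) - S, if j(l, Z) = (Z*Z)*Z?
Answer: -572850909/50 ≈ -1.1457e+7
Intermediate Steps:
j(l, Z) = Z**3 (j(l, Z) = Z**2*Z = Z**3)
Y(O, s) = -5*O/2 - s*O**3/50 (Y(O, s) = (125*O + O**3*s)/(-50) = (125*O + s*O**3)*(-1/50) = -5*O/2 - s*O**3/50)
Y(k, -204) - S = (1/50)*(-141)*(-125 - 1*(-204)*(-141)**2) - 1*20229 = (1/50)*(-141)*(-125 - 1*(-204)*19881) - 20229 = (1/50)*(-141)*(-125 + 4055724) - 20229 = (1/50)*(-141)*4055599 - 20229 = -571839459/50 - 20229 = -572850909/50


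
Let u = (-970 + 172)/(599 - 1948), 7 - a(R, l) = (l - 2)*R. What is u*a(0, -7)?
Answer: 294/71 ≈ 4.1408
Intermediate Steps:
a(R, l) = 7 - R*(-2 + l) (a(R, l) = 7 - (l - 2)*R = 7 - (-2 + l)*R = 7 - R*(-2 + l))
u = 42/71 (u = -798/(-1349) = -798*(-1/1349) = 42/71 ≈ 0.59155)
u*a(0, -7) = 42*(7 + 2*0 - 1*0*(-7))/71 = 42*(7 + 0 + 0)/71 = (42/71)*7 = 294/71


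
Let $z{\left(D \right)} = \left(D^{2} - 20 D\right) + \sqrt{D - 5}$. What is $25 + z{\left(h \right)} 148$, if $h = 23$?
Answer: $10237 + 444 \sqrt{2} \approx 10865.0$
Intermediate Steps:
$z{\left(D \right)} = D^{2} + \sqrt{-5 + D} - 20 D$ ($z{\left(D \right)} = \left(D^{2} - 20 D\right) + \sqrt{-5 + D} = D^{2} + \sqrt{-5 + D} - 20 D$)
$25 + z{\left(h \right)} 148 = 25 + \left(23^{2} + \sqrt{-5 + 23} - 460\right) 148 = 25 + \left(529 + \sqrt{18} - 460\right) 148 = 25 + \left(529 + 3 \sqrt{2} - 460\right) 148 = 25 + \left(69 + 3 \sqrt{2}\right) 148 = 25 + \left(10212 + 444 \sqrt{2}\right) = 10237 + 444 \sqrt{2}$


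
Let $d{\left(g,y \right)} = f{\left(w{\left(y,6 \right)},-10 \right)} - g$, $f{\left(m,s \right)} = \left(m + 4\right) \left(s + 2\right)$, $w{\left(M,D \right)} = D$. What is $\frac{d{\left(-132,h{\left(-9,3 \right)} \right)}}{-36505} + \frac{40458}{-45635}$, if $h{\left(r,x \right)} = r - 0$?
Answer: $- \frac{295858462}{333181135} \approx -0.88798$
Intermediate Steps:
$h{\left(r,x \right)} = r$ ($h{\left(r,x \right)} = r + 0 = r$)
$f{\left(m,s \right)} = \left(2 + s\right) \left(4 + m\right)$ ($f{\left(m,s \right)} = \left(4 + m\right) \left(2 + s\right) = \left(2 + s\right) \left(4 + m\right)$)
$d{\left(g,y \right)} = -80 - g$ ($d{\left(g,y \right)} = \left(8 + 2 \cdot 6 + 4 \left(-10\right) + 6 \left(-10\right)\right) - g = \left(8 + 12 - 40 - 60\right) - g = -80 - g$)
$\frac{d{\left(-132,h{\left(-9,3 \right)} \right)}}{-36505} + \frac{40458}{-45635} = \frac{-80 - -132}{-36505} + \frac{40458}{-45635} = \left(-80 + 132\right) \left(- \frac{1}{36505}\right) + 40458 \left(- \frac{1}{45635}\right) = 52 \left(- \frac{1}{36505}\right) - \frac{40458}{45635} = - \frac{52}{36505} - \frac{40458}{45635} = - \frac{295858462}{333181135}$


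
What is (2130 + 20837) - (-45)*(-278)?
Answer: 10457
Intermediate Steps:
(2130 + 20837) - (-45)*(-278) = 22967 - 1*12510 = 22967 - 12510 = 10457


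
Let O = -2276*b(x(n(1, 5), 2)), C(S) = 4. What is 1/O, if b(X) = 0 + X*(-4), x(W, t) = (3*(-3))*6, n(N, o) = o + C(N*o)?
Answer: -1/491616 ≈ -2.0341e-6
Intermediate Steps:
n(N, o) = 4 + o (n(N, o) = o + 4 = 4 + o)
x(W, t) = -54 (x(W, t) = -9*6 = -54)
b(X) = -4*X (b(X) = 0 - 4*X = -4*X)
O = -491616 (O = -(-9104)*(-54) = -2276*216 = -491616)
1/O = 1/(-491616) = -1/491616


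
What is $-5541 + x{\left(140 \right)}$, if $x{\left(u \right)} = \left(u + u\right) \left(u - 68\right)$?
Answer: $14619$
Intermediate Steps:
$x{\left(u \right)} = 2 u \left(-68 + u\right)$
$-5541 + x{\left(140 \right)} = -5541 + 2 \cdot 140 \left(-68 + 140\right) = -5541 + 2 \cdot 140 \cdot 72 = -5541 + 20160 = 14619$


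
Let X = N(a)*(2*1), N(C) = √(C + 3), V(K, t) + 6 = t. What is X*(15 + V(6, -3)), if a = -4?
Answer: 12*I ≈ 12.0*I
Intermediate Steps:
V(K, t) = -6 + t
N(C) = √(3 + C)
X = 2*I (X = √(3 - 4)*(2*1) = √(-1)*2 = I*2 = 2*I ≈ 2.0*I)
X*(15 + V(6, -3)) = (2*I)*(15 + (-6 - 3)) = (2*I)*(15 - 9) = (2*I)*6 = 12*I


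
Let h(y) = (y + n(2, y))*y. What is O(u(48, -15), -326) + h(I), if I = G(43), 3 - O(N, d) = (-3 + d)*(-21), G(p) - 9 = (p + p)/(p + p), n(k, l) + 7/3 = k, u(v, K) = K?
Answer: -20428/3 ≈ -6809.3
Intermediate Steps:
n(k, l) = -7/3 + k
G(p) = 10 (G(p) = 9 + (p + p)/(p + p) = 9 + (2*p)/((2*p)) = 9 + (2*p)*(1/(2*p)) = 9 + 1 = 10)
O(N, d) = -60 + 21*d (O(N, d) = 3 - (-3 + d)*(-21) = 3 - (63 - 21*d) = 3 + (-63 + 21*d) = -60 + 21*d)
I = 10
h(y) = y*(-⅓ + y) (h(y) = (y + (-7/3 + 2))*y = (y - ⅓)*y = (-⅓ + y)*y = y*(-⅓ + y))
O(u(48, -15), -326) + h(I) = (-60 + 21*(-326)) + 10*(-⅓ + 10) = (-60 - 6846) + 10*(29/3) = -6906 + 290/3 = -20428/3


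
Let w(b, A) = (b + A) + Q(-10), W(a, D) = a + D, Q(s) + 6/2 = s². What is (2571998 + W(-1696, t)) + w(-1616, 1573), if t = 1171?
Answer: 2571527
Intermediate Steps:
Q(s) = -3 + s²
W(a, D) = D + a
w(b, A) = 97 + A + b (w(b, A) = (b + A) + (-3 + (-10)²) = (A + b) + (-3 + 100) = (A + b) + 97 = 97 + A + b)
(2571998 + W(-1696, t)) + w(-1616, 1573) = (2571998 + (1171 - 1696)) + (97 + 1573 - 1616) = (2571998 - 525) + 54 = 2571473 + 54 = 2571527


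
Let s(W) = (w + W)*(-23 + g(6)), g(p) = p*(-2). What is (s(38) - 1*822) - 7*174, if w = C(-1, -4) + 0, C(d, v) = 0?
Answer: -3370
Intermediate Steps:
g(p) = -2*p
w = 0 (w = 0 + 0 = 0)
s(W) = -35*W (s(W) = (0 + W)*(-23 - 2*6) = W*(-23 - 12) = W*(-35) = -35*W)
(s(38) - 1*822) - 7*174 = (-35*38 - 1*822) - 7*174 = (-1330 - 822) - 1*1218 = -2152 - 1218 = -3370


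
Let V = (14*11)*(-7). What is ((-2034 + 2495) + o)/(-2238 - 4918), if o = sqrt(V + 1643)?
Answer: -461/7156 - sqrt(565)/7156 ≈ -0.067743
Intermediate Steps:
V = -1078 (V = 154*(-7) = -1078)
o = sqrt(565) (o = sqrt(-1078 + 1643) = sqrt(565) ≈ 23.770)
((-2034 + 2495) + o)/(-2238 - 4918) = ((-2034 + 2495) + sqrt(565))/(-2238 - 4918) = (461 + sqrt(565))/(-7156) = (461 + sqrt(565))*(-1/7156) = -461/7156 - sqrt(565)/7156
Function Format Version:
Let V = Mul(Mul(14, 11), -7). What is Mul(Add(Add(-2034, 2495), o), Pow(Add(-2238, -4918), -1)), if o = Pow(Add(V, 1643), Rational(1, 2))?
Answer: Add(Rational(-461, 7156), Mul(Rational(-1, 7156), Pow(565, Rational(1, 2)))) ≈ -0.067743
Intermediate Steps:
V = -1078 (V = Mul(154, -7) = -1078)
o = Pow(565, Rational(1, 2)) (o = Pow(Add(-1078, 1643), Rational(1, 2)) = Pow(565, Rational(1, 2)) ≈ 23.770)
Mul(Add(Add(-2034, 2495), o), Pow(Add(-2238, -4918), -1)) = Mul(Add(Add(-2034, 2495), Pow(565, Rational(1, 2))), Pow(Add(-2238, -4918), -1)) = Mul(Add(461, Pow(565, Rational(1, 2))), Pow(-7156, -1)) = Mul(Add(461, Pow(565, Rational(1, 2))), Rational(-1, 7156)) = Add(Rational(-461, 7156), Mul(Rational(-1, 7156), Pow(565, Rational(1, 2))))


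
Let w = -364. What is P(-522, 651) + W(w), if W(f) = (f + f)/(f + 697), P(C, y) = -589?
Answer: -196865/333 ≈ -591.19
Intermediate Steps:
W(f) = 2*f/(697 + f) (W(f) = (2*f)/(697 + f) = 2*f/(697 + f))
P(-522, 651) + W(w) = -589 + 2*(-364)/(697 - 364) = -589 + 2*(-364)/333 = -589 + 2*(-364)*(1/333) = -589 - 728/333 = -196865/333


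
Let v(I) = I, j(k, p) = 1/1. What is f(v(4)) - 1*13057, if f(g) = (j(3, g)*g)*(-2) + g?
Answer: -13061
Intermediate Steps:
j(k, p) = 1 (j(k, p) = 1*1 = 1)
f(g) = -g (f(g) = (1*g)*(-2) + g = g*(-2) + g = -2*g + g = -g)
f(v(4)) - 1*13057 = -1*4 - 1*13057 = -4 - 13057 = -13061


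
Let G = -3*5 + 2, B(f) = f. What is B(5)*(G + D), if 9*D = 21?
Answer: -160/3 ≈ -53.333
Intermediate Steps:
G = -13 (G = -15 + 2 = -13)
D = 7/3 (D = (1/9)*21 = 7/3 ≈ 2.3333)
B(5)*(G + D) = 5*(-13 + 7/3) = 5*(-32/3) = -160/3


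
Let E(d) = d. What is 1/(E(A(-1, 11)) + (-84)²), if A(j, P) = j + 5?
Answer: 1/7060 ≈ 0.00014164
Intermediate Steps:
A(j, P) = 5 + j
1/(E(A(-1, 11)) + (-84)²) = 1/((5 - 1) + (-84)²) = 1/(4 + 7056) = 1/7060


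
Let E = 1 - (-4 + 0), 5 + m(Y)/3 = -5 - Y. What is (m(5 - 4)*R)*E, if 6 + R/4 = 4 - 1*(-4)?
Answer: -1320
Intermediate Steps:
R = 8 (R = -24 + 4*(4 - 1*(-4)) = -24 + 4*(4 + 4) = -24 + 4*8 = -24 + 32 = 8)
m(Y) = -30 - 3*Y (m(Y) = -15 + 3*(-5 - Y) = -15 + (-15 - 3*Y) = -30 - 3*Y)
E = 5 (E = 1 - 1*(-4) = 1 + 4 = 5)
(m(5 - 4)*R)*E = ((-30 - 3*(5 - 4))*8)*5 = ((-30 - 3*1)*8)*5 = ((-30 - 3)*8)*5 = -33*8*5 = -264*5 = -1320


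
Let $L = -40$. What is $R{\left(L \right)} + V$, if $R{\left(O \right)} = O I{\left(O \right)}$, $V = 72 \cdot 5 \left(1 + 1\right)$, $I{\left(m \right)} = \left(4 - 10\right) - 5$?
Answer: $1160$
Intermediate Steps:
$I{\left(m \right)} = -11$ ($I{\left(m \right)} = \left(4 - 10\right) - 5 = -6 - 5 = -11$)
$V = 720$ ($V = 72 \cdot 5 \cdot 2 = 72 \cdot 10 = 720$)
$R{\left(O \right)} = - 11 O$ ($R{\left(O \right)} = O \left(-11\right) = - 11 O$)
$R{\left(L \right)} + V = \left(-11\right) \left(-40\right) + 720 = 440 + 720 = 1160$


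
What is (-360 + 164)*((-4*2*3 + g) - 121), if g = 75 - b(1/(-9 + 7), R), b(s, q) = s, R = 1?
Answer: 13622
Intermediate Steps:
g = 151/2 (g = 75 - 1/(-9 + 7) = 75 - 1/(-2) = 75 - 1*(-½) = 75 + ½ = 151/2 ≈ 75.500)
(-360 + 164)*((-4*2*3 + g) - 121) = (-360 + 164)*((-4*2*3 + 151/2) - 121) = -196*((-8*3 + 151/2) - 121) = -196*((-24 + 151/2) - 121) = -196*(103/2 - 121) = -196*(-139/2) = 13622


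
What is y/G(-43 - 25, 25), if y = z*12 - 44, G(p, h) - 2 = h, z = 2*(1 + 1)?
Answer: 4/27 ≈ 0.14815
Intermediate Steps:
z = 4 (z = 2*2 = 4)
G(p, h) = 2 + h
y = 4 (y = 4*12 - 44 = 48 - 44 = 4)
y/G(-43 - 25, 25) = 4/(2 + 25) = 4/27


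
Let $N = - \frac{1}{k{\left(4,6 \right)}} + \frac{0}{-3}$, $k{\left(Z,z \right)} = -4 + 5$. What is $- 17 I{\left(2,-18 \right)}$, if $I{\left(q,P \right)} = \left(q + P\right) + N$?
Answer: $289$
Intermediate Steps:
$k{\left(Z,z \right)} = 1$
$N = -1$ ($N = - 1^{-1} + \frac{0}{-3} = \left(-1\right) 1 + 0 \left(- \frac{1}{3}\right) = -1 + 0 = -1$)
$I{\left(q,P \right)} = -1 + P + q$ ($I{\left(q,P \right)} = \left(q + P\right) - 1 = \left(P + q\right) - 1 = -1 + P + q$)
$- 17 I{\left(2,-18 \right)} = - 17 \left(-1 - 18 + 2\right) = \left(-17\right) \left(-17\right) = 289$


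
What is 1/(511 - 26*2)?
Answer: 1/459 ≈ 0.0021787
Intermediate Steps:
1/(511 - 26*2) = 1/(511 - 52) = 1/459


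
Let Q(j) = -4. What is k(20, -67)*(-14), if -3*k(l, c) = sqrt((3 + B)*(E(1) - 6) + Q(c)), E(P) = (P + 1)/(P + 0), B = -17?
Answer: 28*sqrt(13)/3 ≈ 33.652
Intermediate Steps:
E(P) = (1 + P)/P
k(l, c) = -2*sqrt(13)/3 (k(l, c) = -sqrt((3 - 17)*((1 + 1)/1 - 6) - 4)/3 = -sqrt(-14*(1*2 - 6) - 4)/3 = -sqrt(-14*(2 - 6) - 4)/3 = -sqrt(-14*(-4) - 4)/3 = -sqrt(56 - 4)/3 = -2*sqrt(13)/3)
k(20, -67)*(-14) = -2*sqrt(13)/3*(-14) = 28*sqrt(13)/3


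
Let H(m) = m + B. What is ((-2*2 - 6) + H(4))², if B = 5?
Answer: 1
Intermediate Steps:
H(m) = 5 + m (H(m) = m + 5 = 5 + m)
((-2*2 - 6) + H(4))² = ((-2*2 - 6) + (5 + 4))² = ((-4 - 6) + 9)² = (-10 + 9)² = (-1)² = 1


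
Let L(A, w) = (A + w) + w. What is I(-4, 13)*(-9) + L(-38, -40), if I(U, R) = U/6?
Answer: -112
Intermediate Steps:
I(U, R) = U/6 (I(U, R) = U*(⅙) = U/6)
L(A, w) = A + 2*w
I(-4, 13)*(-9) + L(-38, -40) = ((⅙)*(-4))*(-9) + (-38 + 2*(-40)) = -⅔*(-9) + (-38 - 80) = 6 - 118 = -112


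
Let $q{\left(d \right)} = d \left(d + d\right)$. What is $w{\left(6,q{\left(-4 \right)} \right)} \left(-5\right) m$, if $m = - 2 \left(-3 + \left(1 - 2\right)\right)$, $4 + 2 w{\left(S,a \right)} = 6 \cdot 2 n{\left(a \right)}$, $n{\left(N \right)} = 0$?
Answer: $80$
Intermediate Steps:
$q{\left(d \right)} = 2 d^{2}$ ($q{\left(d \right)} = d 2 d = 2 d^{2}$)
$w{\left(S,a \right)} = -2$ ($w{\left(S,a \right)} = -2 + \frac{6 \cdot 2 \cdot 0}{2} = -2 + \frac{12 \cdot 0}{2} = -2 + \frac{1}{2} \cdot 0 = -2 + 0 = -2$)
$m = 8$ ($m = - 2 \left(-3 + \left(1 - 2\right)\right) = - 2 \left(-3 - 1\right) = \left(-2\right) \left(-4\right) = 8$)
$w{\left(6,q{\left(-4 \right)} \right)} \left(-5\right) m = \left(-2\right) \left(-5\right) 8 = 10 \cdot 8 = 80$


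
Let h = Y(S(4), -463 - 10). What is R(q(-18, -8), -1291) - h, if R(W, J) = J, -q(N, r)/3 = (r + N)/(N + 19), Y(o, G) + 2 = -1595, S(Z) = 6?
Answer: 306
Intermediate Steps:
Y(o, G) = -1597 (Y(o, G) = -2 - 1595 = -1597)
q(N, r) = -3*(N + r)/(19 + N) (q(N, r) = -3*(r + N)/(N + 19) = -3*(N + r)/(19 + N))
h = -1597
R(q(-18, -8), -1291) - h = -1291 - 1*(-1597) = -1291 + 1597 = 306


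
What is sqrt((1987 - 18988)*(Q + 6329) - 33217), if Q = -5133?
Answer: I*sqrt(20366413) ≈ 4512.9*I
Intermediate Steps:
sqrt((1987 - 18988)*(Q + 6329) - 33217) = sqrt((1987 - 18988)*(-5133 + 6329) - 33217) = sqrt(-17001*1196 - 33217) = sqrt(-20333196 - 33217) = sqrt(-20366413) = I*sqrt(20366413)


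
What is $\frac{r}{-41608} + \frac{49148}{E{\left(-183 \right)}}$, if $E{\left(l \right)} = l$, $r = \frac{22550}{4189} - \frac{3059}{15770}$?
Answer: $- \frac{7110028552569073}{26473806073680} \approx -268.57$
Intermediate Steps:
$r = \frac{18042071}{3476870}$ ($r = 22550 \cdot \frac{1}{4189} - \frac{161}{830} = \frac{22550}{4189} - \frac{161}{830} = \frac{18042071}{3476870} \approx 5.1892$)
$\frac{r}{-41608} + \frac{49148}{E{\left(-183 \right)}} = \frac{18042071}{3476870 \left(-41608\right)} + \frac{49148}{-183} = \frac{18042071}{3476870} \left(- \frac{1}{41608}\right) + 49148 \left(- \frac{1}{183}\right) = - \frac{18042071}{144665606960} - \frac{49148}{183} = - \frac{7110028552569073}{26473806073680}$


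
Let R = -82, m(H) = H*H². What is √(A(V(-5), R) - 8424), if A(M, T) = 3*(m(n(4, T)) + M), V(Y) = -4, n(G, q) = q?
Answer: 22*I*√3435 ≈ 1289.4*I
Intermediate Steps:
m(H) = H³
A(M, T) = 3*M + 3*T³ (A(M, T) = 3*(T³ + M) = 3*(M + T³) = 3*M + 3*T³)
√(A(V(-5), R) - 8424) = √((3*(-4) + 3*(-82)³) - 8424) = √((-12 + 3*(-551368)) - 8424) = √((-12 - 1654104) - 8424) = √(-1654116 - 8424) = √(-1662540) = 22*I*√3435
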